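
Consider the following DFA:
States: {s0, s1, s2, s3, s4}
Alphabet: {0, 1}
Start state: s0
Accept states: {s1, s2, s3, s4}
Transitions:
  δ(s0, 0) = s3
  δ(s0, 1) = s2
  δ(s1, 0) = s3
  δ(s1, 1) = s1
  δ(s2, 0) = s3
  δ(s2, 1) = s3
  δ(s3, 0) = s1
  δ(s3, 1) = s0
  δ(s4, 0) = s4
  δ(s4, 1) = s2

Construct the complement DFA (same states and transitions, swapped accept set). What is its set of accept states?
Complement accept states = All states \ Original accept states
= {s0, s1, s2, s3, s4} \ {s1, s2, s3, s4}
{s0}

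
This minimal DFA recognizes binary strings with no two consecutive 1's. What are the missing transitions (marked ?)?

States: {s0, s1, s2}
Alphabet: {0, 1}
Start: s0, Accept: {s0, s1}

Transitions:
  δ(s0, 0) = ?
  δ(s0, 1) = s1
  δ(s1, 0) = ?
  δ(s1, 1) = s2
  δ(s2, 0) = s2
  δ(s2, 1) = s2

From the language and accept set, identify what each state tracks — s0: last symbol not 1 (ok); s1: last symbol 1 (ok); s2: saw 11 (dead).
Each missing δ(q, a) is the state matching the new tracked value after reading a.
δ(s0, 0) = s0; δ(s1, 0) = s0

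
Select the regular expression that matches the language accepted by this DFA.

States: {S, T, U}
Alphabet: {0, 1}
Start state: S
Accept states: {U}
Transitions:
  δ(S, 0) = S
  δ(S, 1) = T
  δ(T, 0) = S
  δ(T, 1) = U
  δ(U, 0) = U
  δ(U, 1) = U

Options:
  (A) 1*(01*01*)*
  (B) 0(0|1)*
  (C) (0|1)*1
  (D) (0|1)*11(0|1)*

Check each option against the DFA on short strings; one disagreement eliminates an option:
  (A) 1*(01*01*)*: on ε the DFA stays in S and rejects (S ∉ Accept), but the regex matches it → eliminate
  (B) 0(0|1)*: on '0' the DFA goes S → S and rejects (S ∉ Accept), but the regex matches it → eliminate
  (C) (0|1)*1: on '1' the DFA goes S → T and rejects (T ∉ Accept), but the regex matches it → eliminate
  (D) (0|1)*11(0|1)*: agrees with the DFA on every string of length ≤ 6
Only (D) is consistent with the DFA.
(D) (0|1)*11(0|1)*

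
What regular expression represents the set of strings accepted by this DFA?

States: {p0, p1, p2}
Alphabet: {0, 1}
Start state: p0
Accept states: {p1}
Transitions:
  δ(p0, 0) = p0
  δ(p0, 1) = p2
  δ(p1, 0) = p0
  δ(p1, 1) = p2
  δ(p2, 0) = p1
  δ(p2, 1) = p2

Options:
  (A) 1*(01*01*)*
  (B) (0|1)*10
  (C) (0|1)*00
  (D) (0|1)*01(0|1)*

Check each option against the DFA on short strings; one disagreement eliminates an option:
  (A) 1*(01*01*)*: on ε the DFA stays in p0 and rejects (p0 ∉ Accept), but the regex matches it → eliminate
  (B) (0|1)*10: agrees with the DFA on every string of length ≤ 6
  (C) (0|1)*00: on '00' the DFA goes p0 → p0 → p0 and rejects (p0 ∉ Accept), but the regex matches it → eliminate
  (D) (0|1)*01(0|1)*: on '01' the DFA goes p0 → p0 → p2 and rejects (p2 ∉ Accept), but the regex matches it → eliminate
Only (B) is consistent with the DFA.
(B) (0|1)*10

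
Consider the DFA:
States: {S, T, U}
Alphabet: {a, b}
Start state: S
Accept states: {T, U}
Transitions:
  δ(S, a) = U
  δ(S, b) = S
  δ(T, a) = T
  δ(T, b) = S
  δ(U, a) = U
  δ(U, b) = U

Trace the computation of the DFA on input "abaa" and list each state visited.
read 'a': S → U
  read 'b': U → U
  read 'a': U → U
  read 'a': U → U
S -> U -> U -> U -> U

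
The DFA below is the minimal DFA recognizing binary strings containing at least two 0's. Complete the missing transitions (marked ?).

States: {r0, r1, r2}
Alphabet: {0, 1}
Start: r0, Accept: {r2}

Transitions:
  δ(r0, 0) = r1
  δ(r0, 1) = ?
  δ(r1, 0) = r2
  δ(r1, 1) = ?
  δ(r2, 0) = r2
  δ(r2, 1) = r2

From the language and accept set, identify what each state tracks — r0: zero 0's seen; r1: one 0 seen; r2: ≥ two 0's seen.
Each missing δ(q, a) is the state matching the new tracked value after reading a.
δ(r0, 1) = r0; δ(r1, 1) = r1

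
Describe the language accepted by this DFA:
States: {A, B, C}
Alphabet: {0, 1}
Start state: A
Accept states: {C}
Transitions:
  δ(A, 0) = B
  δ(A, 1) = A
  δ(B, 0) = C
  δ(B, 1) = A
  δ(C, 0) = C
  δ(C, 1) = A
Testing a few strings:
  '01' → reject
  '0' → reject
  '0111' → reject
  '1110' → reject
State roles: A=last symbol not 0; B=one trailing 0; C=two trailing 0's
All binary strings ending with 00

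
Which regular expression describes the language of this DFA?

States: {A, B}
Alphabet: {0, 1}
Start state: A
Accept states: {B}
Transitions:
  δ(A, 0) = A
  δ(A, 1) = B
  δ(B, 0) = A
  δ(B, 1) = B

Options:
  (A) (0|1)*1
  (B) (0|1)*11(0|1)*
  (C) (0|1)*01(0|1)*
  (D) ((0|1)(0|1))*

Check each option against the DFA on short strings; one disagreement eliminates an option:
  (A) (0|1)*1: agrees with the DFA on every string of length ≤ 6
  (B) (0|1)*11(0|1)*: on '1' the DFA goes A → B and accepts (B ∈ Accept), but the regex does not match it → eliminate
  (C) (0|1)*01(0|1)*: on '1' the DFA goes A → B and accepts (B ∈ Accept), but the regex does not match it → eliminate
  (D) ((0|1)(0|1))*: on ε the DFA stays in A and rejects (A ∉ Accept), but the regex matches it → eliminate
Only (A) is consistent with the DFA.
(A) (0|1)*1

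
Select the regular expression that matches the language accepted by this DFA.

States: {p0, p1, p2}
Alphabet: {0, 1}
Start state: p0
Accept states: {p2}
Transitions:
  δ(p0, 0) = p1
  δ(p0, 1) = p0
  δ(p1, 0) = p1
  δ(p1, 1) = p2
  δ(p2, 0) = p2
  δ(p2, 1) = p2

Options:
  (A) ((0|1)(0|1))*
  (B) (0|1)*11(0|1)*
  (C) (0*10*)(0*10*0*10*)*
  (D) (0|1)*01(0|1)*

Check each option against the DFA on short strings; one disagreement eliminates an option:
  (A) ((0|1)(0|1))*: on ε the DFA stays in p0 and rejects (p0 ∉ Accept), but the regex matches it → eliminate
  (B) (0|1)*11(0|1)*: on '01' the DFA goes p0 → p1 → p2 and accepts (p2 ∈ Accept), but the regex does not match it → eliminate
  (C) (0*10*)(0*10*0*10*)*: on '1' the DFA goes p0 → p0 and rejects (p0 ∉ Accept), but the regex matches it → eliminate
  (D) (0|1)*01(0|1)*: agrees with the DFA on every string of length ≤ 6
Only (D) is consistent with the DFA.
(D) (0|1)*01(0|1)*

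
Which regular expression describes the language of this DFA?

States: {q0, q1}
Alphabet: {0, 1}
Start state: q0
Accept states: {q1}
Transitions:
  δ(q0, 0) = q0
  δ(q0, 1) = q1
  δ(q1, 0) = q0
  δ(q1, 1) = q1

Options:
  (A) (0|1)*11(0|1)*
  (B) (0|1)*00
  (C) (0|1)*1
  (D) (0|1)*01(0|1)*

Check each option against the DFA on short strings; one disagreement eliminates an option:
  (A) (0|1)*11(0|1)*: on '1' the DFA goes q0 → q1 and accepts (q1 ∈ Accept), but the regex does not match it → eliminate
  (B) (0|1)*00: on '1' the DFA goes q0 → q1 and accepts (q1 ∈ Accept), but the regex does not match it → eliminate
  (C) (0|1)*1: agrees with the DFA on every string of length ≤ 6
  (D) (0|1)*01(0|1)*: on '1' the DFA goes q0 → q1 and accepts (q1 ∈ Accept), but the regex does not match it → eliminate
Only (C) is consistent with the DFA.
(C) (0|1)*1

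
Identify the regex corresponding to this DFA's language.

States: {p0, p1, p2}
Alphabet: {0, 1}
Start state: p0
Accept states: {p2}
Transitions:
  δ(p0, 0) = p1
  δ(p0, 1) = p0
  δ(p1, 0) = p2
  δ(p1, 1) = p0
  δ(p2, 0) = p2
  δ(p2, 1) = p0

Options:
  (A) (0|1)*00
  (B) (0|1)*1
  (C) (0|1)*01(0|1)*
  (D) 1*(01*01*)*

Check each option against the DFA on short strings; one disagreement eliminates an option:
  (A) (0|1)*00: agrees with the DFA on every string of length ≤ 6
  (B) (0|1)*1: on '1' the DFA goes p0 → p0 and rejects (p0 ∉ Accept), but the regex matches it → eliminate
  (C) (0|1)*01(0|1)*: on '00' the DFA goes p0 → p1 → p2 and accepts (p2 ∈ Accept), but the regex does not match it → eliminate
  (D) 1*(01*01*)*: on ε the DFA stays in p0 and rejects (p0 ∉ Accept), but the regex matches it → eliminate
Only (A) is consistent with the DFA.
(A) (0|1)*00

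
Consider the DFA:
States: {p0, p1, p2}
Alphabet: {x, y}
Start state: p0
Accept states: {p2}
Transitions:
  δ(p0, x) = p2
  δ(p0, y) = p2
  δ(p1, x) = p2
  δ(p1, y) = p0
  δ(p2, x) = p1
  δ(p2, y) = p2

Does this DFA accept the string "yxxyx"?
Processing string "yxxyx":
  p0 --y--> p2
  p2 --x--> p1
  p1 --x--> p2
  p2 --y--> p2
  p2 --x--> p1
Final state: p1
Accept states: {p2}
No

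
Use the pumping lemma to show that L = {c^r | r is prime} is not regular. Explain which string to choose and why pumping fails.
Assume L is regular with pumping length p. Idea: pumping by a suitable count produces a composite length.
Let q be a prime with q ≥ p and choose s = c^q ∈ L. By the pumping lemma, s = xyz with |xy| ≤ p, |y| = k ≥ 1. Take i = q+1: |xy^(q+1)z| = q + q·k = q(1+k). Since q ≥ 2 and 1+k ≥ 2, q(1+k) is composite, so xy^(q+1)z ∉ L.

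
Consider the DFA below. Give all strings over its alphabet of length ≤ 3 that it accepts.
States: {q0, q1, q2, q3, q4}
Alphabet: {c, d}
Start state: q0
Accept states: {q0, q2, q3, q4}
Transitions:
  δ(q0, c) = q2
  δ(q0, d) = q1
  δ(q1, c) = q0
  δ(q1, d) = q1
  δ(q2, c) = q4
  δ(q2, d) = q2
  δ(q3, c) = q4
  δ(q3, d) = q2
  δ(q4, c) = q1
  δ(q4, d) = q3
ε, c, cc, cd, dc, ccd, cdc, cdd, dcc, ddc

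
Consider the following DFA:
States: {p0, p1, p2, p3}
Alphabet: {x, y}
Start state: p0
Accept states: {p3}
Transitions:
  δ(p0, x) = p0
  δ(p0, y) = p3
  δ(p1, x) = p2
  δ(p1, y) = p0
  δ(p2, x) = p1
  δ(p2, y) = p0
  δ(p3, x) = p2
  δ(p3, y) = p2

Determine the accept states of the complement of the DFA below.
Complement accept states = All states \ Original accept states
= {p0, p1, p2, p3} \ {p3}
{p0, p1, p2}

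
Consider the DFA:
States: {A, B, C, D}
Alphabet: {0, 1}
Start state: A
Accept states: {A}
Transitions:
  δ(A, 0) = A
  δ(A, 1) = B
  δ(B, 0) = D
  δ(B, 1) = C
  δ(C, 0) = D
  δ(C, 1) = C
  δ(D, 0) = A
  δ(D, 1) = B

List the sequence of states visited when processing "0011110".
read '0': A → A
  read '0': A → A
  read '1': A → B
  read '1': B → C
  read '1': C → C
  read '1': C → C
  read '0': C → D
A -> A -> A -> B -> C -> C -> C -> D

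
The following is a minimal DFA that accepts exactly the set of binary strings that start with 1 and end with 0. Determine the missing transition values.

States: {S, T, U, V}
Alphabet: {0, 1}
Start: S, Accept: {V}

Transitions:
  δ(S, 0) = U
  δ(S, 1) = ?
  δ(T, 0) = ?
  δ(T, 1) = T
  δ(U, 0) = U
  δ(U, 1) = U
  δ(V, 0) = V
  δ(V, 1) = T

From the language and accept set, identify what each state tracks — S: no input read; T: started with 1, last symbol 1; U: started with 0 (dead); V: started with 1, last symbol 0.
Each missing δ(q, a) is the state matching the new tracked value after reading a.
δ(S, 1) = T; δ(T, 0) = V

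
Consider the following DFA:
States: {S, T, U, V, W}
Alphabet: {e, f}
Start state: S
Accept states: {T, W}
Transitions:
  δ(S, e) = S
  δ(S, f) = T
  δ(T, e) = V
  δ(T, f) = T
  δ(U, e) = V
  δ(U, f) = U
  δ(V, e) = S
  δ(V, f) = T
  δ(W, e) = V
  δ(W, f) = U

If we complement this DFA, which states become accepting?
Complement accept states = All states \ Original accept states
= {S, T, U, V, W} \ {T, W}
{S, U, V}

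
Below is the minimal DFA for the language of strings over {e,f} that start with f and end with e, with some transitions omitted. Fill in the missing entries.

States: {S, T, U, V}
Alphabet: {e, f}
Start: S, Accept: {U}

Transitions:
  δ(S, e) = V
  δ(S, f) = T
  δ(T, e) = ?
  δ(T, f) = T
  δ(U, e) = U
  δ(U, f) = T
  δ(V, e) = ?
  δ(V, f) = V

From the language and accept set, identify what each state tracks — S: no input read; T: started with f, last symbol f; U: started with f, last symbol e; V: started with e (dead).
Each missing δ(q, a) is the state matching the new tracked value after reading a.
δ(T, e) = U; δ(V, e) = V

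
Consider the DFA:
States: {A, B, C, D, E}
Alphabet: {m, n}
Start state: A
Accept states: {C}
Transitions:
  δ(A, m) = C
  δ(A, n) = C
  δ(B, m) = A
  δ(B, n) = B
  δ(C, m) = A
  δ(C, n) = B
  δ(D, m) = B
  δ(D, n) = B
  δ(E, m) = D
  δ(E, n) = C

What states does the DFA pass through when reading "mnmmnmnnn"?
read 'm': A → C
  read 'n': C → B
  read 'm': B → A
  read 'm': A → C
  read 'n': C → B
  read 'm': B → A
  read 'n': A → C
  read 'n': C → B
  read 'n': B → B
A -> C -> B -> A -> C -> B -> A -> C -> B -> B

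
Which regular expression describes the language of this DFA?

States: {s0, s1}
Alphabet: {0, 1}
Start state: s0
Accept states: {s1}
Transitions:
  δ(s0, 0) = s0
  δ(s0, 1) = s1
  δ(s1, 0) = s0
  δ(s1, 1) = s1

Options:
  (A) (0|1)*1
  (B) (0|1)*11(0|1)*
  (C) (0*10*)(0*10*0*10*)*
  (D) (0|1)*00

Check each option against the DFA on short strings; one disagreement eliminates an option:
  (A) (0|1)*1: agrees with the DFA on every string of length ≤ 6
  (B) (0|1)*11(0|1)*: on '1' the DFA goes s0 → s1 and accepts (s1 ∈ Accept), but the regex does not match it → eliminate
  (C) (0*10*)(0*10*0*10*)*: on '10' the DFA goes s0 → s1 → s0 and rejects (s0 ∉ Accept), but the regex matches it → eliminate
  (D) (0|1)*00: on '1' the DFA goes s0 → s1 and accepts (s1 ∈ Accept), but the regex does not match it → eliminate
Only (A) is consistent with the DFA.
(A) (0|1)*1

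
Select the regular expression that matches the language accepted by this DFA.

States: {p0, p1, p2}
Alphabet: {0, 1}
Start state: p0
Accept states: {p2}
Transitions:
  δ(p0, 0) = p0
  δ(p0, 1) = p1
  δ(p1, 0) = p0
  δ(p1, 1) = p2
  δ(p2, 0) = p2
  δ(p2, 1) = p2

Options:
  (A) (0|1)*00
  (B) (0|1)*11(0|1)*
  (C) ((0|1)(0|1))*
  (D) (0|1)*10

Check each option against the DFA on short strings; one disagreement eliminates an option:
  (A) (0|1)*00: on '00' the DFA goes p0 → p0 → p0 and rejects (p0 ∉ Accept), but the regex matches it → eliminate
  (B) (0|1)*11(0|1)*: agrees with the DFA on every string of length ≤ 6
  (C) ((0|1)(0|1))*: on ε the DFA stays in p0 and rejects (p0 ∉ Accept), but the regex matches it → eliminate
  (D) (0|1)*10: on '10' the DFA goes p0 → p1 → p0 and rejects (p0 ∉ Accept), but the regex matches it → eliminate
Only (B) is consistent with the DFA.
(B) (0|1)*11(0|1)*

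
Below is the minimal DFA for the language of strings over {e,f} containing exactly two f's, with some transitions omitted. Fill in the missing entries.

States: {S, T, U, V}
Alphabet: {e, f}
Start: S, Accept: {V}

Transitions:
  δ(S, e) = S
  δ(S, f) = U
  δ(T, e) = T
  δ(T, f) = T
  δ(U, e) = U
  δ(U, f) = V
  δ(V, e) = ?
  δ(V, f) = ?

From the language and accept set, identify what each state tracks — S: zero f's; T: ≥ three f's (dead); U: one f; V: two f's.
Each missing δ(q, a) is the state matching the new tracked value after reading a.
δ(V, e) = V; δ(V, f) = T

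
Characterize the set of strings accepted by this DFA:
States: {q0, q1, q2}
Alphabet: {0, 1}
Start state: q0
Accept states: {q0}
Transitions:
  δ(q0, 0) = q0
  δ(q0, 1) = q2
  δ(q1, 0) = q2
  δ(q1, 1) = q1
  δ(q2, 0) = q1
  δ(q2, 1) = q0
Testing a few strings:
  '01' → reject
  '000' → accept
  '1' → reject
  '0000' → accept
State roles: q0=value ≡ 0 (mod 3); q1=value ≡ 2 (mod 3); q2=value ≡ 1 (mod 3)
All binary strings representing a multiple of 3 (read in base 2; leading zeros allowed and ε counts as 0)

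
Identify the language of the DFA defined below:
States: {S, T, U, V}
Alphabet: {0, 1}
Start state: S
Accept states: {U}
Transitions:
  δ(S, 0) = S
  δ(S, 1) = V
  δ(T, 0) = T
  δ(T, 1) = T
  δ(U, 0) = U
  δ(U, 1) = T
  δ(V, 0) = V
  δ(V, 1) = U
Testing a few strings:
  '1110' → reject
  '0' → reject
  '11' → accept
  '1' → reject
State roles: S=zero 1's; T=≥ three 1's (dead); U=two 1's; V=one 1
All binary strings containing exactly two 1's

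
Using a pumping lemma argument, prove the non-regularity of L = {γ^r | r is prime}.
Assume L is regular with pumping length p. Idea: pumping by a suitable count produces a composite length.
Let q be a prime with q ≥ p and choose s = γ^q ∈ L. By the pumping lemma, s = xyz with |xy| ≤ p, |y| = k ≥ 1. Take i = q+1: |xy^(q+1)z| = q + q·k = q(1+k). Since q ≥ 2 and 1+k ≥ 2, q(1+k) is composite, so xy^(q+1)z ∉ L.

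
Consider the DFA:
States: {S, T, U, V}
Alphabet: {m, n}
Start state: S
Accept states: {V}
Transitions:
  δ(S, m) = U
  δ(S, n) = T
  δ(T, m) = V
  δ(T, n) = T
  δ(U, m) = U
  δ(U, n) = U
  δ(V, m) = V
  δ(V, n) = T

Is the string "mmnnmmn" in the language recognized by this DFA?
Processing string "mmnnmmn":
  S --m--> U
  U --m--> U
  U --n--> U
  U --n--> U
  U --m--> U
  U --m--> U
  U --n--> U
Final state: U
Accept states: {V}
No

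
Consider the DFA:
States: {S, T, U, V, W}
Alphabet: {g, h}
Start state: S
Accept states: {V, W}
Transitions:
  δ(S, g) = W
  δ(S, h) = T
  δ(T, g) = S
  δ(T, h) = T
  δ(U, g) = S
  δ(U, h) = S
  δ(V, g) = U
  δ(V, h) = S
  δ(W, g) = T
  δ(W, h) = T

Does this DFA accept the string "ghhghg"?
Processing string "ghhghg":
  S --g--> W
  W --h--> T
  T --h--> T
  T --g--> S
  S --h--> T
  T --g--> S
Final state: S
Accept states: {V, W}
No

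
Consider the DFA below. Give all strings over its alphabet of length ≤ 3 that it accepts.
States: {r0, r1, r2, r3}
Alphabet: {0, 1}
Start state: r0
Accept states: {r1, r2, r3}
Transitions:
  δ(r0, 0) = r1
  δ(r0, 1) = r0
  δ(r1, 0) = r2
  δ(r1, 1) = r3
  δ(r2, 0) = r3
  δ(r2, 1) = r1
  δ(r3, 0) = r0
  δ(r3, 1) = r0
0, 00, 01, 10, 000, 001, 100, 101, 110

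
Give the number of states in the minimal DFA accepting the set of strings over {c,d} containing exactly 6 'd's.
By Myhill–Nerode, count the distinguishable equivalence classes: 8 classes — having seen 0, 1, …, 6, or >6 copies of 'd'; the count-6 class is the only accepting one and >6 is dead.
8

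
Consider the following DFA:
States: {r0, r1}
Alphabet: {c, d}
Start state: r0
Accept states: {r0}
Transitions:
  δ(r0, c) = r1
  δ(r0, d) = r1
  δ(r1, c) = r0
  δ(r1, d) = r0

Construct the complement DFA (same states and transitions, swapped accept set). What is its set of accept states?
Complement accept states = All states \ Original accept states
= {r0, r1} \ {r0}
{r1}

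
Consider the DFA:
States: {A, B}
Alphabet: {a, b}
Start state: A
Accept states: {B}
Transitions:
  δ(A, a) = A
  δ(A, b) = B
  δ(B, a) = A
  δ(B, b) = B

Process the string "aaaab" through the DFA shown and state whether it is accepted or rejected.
Processing string "aaaab":
  A --a--> A
  A --a--> A
  A --a--> A
  A --a--> A
  A --b--> B
Final state: B
Accept states: {B}
Yes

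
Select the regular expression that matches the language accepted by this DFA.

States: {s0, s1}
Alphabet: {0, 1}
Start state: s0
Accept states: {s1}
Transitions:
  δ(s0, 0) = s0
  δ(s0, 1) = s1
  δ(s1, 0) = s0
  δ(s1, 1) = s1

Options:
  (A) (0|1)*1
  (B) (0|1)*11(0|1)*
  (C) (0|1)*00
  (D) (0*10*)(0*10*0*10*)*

Check each option against the DFA on short strings; one disagreement eliminates an option:
  (A) (0|1)*1: agrees with the DFA on every string of length ≤ 6
  (B) (0|1)*11(0|1)*: on '1' the DFA goes s0 → s1 and accepts (s1 ∈ Accept), but the regex does not match it → eliminate
  (C) (0|1)*00: on '1' the DFA goes s0 → s1 and accepts (s1 ∈ Accept), but the regex does not match it → eliminate
  (D) (0*10*)(0*10*0*10*)*: on '10' the DFA goes s0 → s1 → s0 and rejects (s0 ∉ Accept), but the regex matches it → eliminate
Only (A) is consistent with the DFA.
(A) (0|1)*1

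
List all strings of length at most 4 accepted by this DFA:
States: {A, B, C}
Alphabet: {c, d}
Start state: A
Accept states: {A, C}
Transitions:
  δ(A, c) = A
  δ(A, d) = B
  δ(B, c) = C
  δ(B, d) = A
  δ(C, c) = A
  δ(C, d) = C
ε, c, cc, dc, dd, ccc, cdc, cdd, dcc, dcd, ddc, cccc, ccdc, ccdd, cdcc, cdcd, cddc, dccc, dcdc, dcdd, ddcc, dddc, dddd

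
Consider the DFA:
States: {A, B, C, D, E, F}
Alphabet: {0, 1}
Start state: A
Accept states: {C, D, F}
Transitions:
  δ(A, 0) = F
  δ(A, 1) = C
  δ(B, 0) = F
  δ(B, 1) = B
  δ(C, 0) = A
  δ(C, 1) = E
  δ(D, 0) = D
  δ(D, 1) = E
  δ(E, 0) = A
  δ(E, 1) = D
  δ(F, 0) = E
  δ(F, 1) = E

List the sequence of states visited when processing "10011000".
read '1': A → C
  read '0': C → A
  read '0': A → F
  read '1': F → E
  read '1': E → D
  read '0': D → D
  read '0': D → D
  read '0': D → D
A -> C -> A -> F -> E -> D -> D -> D -> D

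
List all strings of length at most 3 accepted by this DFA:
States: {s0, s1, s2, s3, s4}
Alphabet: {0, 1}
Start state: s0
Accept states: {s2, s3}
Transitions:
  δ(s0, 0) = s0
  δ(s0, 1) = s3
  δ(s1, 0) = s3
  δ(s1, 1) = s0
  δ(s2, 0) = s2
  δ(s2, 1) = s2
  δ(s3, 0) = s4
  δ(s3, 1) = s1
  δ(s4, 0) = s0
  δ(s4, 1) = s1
1, 01, 001, 110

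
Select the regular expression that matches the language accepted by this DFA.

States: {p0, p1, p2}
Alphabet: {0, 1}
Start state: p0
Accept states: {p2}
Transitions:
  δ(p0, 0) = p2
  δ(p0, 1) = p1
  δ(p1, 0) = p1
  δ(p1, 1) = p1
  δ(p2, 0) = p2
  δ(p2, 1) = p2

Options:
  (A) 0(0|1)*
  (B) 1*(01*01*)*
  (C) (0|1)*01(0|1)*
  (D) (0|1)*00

Check each option against the DFA on short strings; one disagreement eliminates an option:
  (A) 0(0|1)*: agrees with the DFA on every string of length ≤ 6
  (B) 1*(01*01*)*: on ε the DFA stays in p0 and rejects (p0 ∉ Accept), but the regex matches it → eliminate
  (C) (0|1)*01(0|1)*: on '0' the DFA goes p0 → p2 and accepts (p2 ∈ Accept), but the regex does not match it → eliminate
  (D) (0|1)*00: on '0' the DFA goes p0 → p2 and accepts (p2 ∈ Accept), but the regex does not match it → eliminate
Only (A) is consistent with the DFA.
(A) 0(0|1)*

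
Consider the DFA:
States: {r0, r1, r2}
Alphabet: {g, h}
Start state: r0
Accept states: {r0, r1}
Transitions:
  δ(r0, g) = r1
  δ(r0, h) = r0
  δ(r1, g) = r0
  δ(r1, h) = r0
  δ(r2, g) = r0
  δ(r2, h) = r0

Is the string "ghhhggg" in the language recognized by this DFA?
Processing string "ghhhggg":
  r0 --g--> r1
  r1 --h--> r0
  r0 --h--> r0
  r0 --h--> r0
  r0 --g--> r1
  r1 --g--> r0
  r0 --g--> r1
Final state: r1
Accept states: {r0, r1}
Yes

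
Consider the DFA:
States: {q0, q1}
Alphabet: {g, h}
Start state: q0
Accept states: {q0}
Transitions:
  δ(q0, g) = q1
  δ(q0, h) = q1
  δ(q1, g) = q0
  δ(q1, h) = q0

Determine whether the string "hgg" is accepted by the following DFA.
Processing string "hgg":
  q0 --h--> q1
  q1 --g--> q0
  q0 --g--> q1
Final state: q1
Accept states: {q0}
No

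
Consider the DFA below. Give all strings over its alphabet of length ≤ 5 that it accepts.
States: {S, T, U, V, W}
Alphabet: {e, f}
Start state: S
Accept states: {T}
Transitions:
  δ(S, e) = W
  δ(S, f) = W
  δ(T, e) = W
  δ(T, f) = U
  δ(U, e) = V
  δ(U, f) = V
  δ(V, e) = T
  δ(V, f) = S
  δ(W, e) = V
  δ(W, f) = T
ef, ff, eee, fee, efef, ffef, eeeef, eefef, eefff, efeee, effee, efffe, feeef, fefef, fefff, ffeee, fffee, ffffe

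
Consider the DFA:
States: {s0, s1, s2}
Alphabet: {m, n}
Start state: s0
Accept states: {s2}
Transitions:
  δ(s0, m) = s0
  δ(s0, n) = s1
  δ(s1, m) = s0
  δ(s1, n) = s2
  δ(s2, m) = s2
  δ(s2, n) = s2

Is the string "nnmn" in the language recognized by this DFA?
Processing string "nnmn":
  s0 --n--> s1
  s1 --n--> s2
  s2 --m--> s2
  s2 --n--> s2
Final state: s2
Accept states: {s2}
Yes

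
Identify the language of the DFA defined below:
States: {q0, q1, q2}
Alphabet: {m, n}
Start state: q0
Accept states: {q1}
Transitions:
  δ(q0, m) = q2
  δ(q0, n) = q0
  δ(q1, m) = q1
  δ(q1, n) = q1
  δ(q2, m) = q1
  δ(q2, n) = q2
Testing a few strings:
  'nmnm' → accept
  'mmn' → accept
  'nnnn' → reject
  'mm' → accept
State roles: q0=zero m's seen; q1=≥ two m's seen; q2=one m seen
All strings over {m,n} containing at least two m's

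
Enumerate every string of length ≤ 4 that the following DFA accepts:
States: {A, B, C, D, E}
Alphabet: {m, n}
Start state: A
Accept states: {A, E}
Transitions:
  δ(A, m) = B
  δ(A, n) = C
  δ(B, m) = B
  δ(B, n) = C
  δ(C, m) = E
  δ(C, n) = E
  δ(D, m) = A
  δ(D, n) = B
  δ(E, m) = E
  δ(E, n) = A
ε, nm, nn, mnm, mnn, nmm, nmn, nnm, nnn, mmnm, mmnn, mnmm, mnmn, mnnm, mnnn, nmmm, nmmn, nnmm, nnmn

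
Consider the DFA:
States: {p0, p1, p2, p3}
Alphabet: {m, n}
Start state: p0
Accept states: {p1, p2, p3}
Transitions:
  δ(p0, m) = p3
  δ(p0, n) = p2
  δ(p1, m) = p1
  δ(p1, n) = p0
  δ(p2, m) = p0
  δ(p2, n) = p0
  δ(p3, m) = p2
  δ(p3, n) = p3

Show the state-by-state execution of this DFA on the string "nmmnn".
read 'n': p0 → p2
  read 'm': p2 → p0
  read 'm': p0 → p3
  read 'n': p3 → p3
  read 'n': p3 → p3
p0 -> p2 -> p0 -> p3 -> p3 -> p3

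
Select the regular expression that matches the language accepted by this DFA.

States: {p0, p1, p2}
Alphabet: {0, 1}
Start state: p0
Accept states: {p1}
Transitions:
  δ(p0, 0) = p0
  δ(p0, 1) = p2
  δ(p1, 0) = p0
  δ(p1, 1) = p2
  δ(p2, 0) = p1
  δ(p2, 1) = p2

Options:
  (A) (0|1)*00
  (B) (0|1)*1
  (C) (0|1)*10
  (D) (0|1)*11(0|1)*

Check each option against the DFA on short strings; one disagreement eliminates an option:
  (A) (0|1)*00: on '00' the DFA goes p0 → p0 → p0 and rejects (p0 ∉ Accept), but the regex matches it → eliminate
  (B) (0|1)*1: on '1' the DFA goes p0 → p2 and rejects (p2 ∉ Accept), but the regex matches it → eliminate
  (C) (0|1)*10: agrees with the DFA on every string of length ≤ 6
  (D) (0|1)*11(0|1)*: on '10' the DFA goes p0 → p2 → p1 and accepts (p1 ∈ Accept), but the regex does not match it → eliminate
Only (C) is consistent with the DFA.
(C) (0|1)*10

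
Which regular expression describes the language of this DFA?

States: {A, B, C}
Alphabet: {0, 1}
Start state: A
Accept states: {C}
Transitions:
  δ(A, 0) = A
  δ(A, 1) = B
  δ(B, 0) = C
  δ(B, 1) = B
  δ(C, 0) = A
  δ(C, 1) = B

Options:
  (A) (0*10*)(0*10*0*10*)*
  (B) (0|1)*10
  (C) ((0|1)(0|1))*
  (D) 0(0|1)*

Check each option against the DFA on short strings; one disagreement eliminates an option:
  (A) (0*10*)(0*10*0*10*)*: on '1' the DFA goes A → B and rejects (B ∉ Accept), but the regex matches it → eliminate
  (B) (0|1)*10: agrees with the DFA on every string of length ≤ 6
  (C) ((0|1)(0|1))*: on ε the DFA stays in A and rejects (A ∉ Accept), but the regex matches it → eliminate
  (D) 0(0|1)*: on '0' the DFA goes A → A and rejects (A ∉ Accept), but the regex matches it → eliminate
Only (B) is consistent with the DFA.
(B) (0|1)*10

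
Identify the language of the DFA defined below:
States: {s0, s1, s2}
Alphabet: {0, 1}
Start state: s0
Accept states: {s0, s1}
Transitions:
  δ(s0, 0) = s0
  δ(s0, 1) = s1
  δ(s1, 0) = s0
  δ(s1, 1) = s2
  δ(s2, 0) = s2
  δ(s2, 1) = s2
Testing a few strings:
  '00' → accept
  '10' → accept
  '0' → accept
  '0001' → accept
State roles: s0=last symbol not 1 (ok); s1=last symbol 1 (ok); s2=saw 11 (dead)
All binary strings with no two consecutive 1's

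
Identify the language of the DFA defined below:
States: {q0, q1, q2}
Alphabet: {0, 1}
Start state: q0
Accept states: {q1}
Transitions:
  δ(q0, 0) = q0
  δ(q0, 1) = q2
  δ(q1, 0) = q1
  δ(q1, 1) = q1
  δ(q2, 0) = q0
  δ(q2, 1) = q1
Testing a few strings:
  '1' → reject
  '0010' → reject
  '0' → reject
  '110' → accept
State roles: q0=no progress toward 11; q1=substring 11 seen; q2=one trailing 1
All binary strings containing the substring 11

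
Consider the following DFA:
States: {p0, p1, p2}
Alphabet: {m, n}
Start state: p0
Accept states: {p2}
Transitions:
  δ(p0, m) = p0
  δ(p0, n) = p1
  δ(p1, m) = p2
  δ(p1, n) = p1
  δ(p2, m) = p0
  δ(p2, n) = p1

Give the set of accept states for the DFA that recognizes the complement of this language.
Complement accept states = All states \ Original accept states
= {p0, p1, p2} \ {p2}
{p0, p1}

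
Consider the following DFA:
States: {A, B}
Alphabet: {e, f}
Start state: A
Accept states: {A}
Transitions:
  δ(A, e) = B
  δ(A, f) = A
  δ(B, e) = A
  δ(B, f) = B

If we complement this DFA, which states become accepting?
Complement accept states = All states \ Original accept states
= {A, B} \ {A}
{B}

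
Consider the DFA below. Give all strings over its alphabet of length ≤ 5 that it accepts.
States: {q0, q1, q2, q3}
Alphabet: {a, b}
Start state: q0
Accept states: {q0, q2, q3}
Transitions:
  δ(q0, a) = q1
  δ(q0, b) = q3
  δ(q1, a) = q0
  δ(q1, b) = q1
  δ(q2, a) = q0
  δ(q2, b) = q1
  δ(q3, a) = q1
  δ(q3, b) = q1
ε, b, aa, aab, aba, baa, bba, aaaa, abab, abba, baab, baba, bbab, bbba, aaaab, aaaba, aabaa, aabba, abaaa, abbab, abbba, baaaa, babab, babba, bbaaa, bbbab, bbbba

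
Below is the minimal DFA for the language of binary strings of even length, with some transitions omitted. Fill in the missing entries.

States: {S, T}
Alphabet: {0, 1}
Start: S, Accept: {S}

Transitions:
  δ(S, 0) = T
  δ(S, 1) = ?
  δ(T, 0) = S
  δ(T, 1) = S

From the language and accept set, identify what each state tracks — S: even length so far; T: odd length so far.
Each missing δ(q, a) is the state matching the new tracked value after reading a.
δ(S, 1) = T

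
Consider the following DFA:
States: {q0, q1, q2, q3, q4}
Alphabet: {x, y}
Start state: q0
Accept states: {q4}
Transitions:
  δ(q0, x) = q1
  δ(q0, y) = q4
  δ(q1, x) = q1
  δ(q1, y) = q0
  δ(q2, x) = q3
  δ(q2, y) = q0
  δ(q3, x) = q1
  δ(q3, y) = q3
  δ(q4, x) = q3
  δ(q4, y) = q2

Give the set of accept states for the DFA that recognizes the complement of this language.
Complement accept states = All states \ Original accept states
= {q0, q1, q2, q3, q4} \ {q4}
{q0, q1, q2, q3}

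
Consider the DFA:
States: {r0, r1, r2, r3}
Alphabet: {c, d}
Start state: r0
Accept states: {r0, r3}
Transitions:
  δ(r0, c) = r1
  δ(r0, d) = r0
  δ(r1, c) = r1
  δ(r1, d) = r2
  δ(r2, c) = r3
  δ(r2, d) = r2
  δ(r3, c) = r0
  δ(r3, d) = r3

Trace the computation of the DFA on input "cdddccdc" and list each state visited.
read 'c': r0 → r1
  read 'd': r1 → r2
  read 'd': r2 → r2
  read 'd': r2 → r2
  read 'c': r2 → r3
  read 'c': r3 → r0
  read 'd': r0 → r0
  read 'c': r0 → r1
r0 -> r1 -> r2 -> r2 -> r2 -> r3 -> r0 -> r0 -> r1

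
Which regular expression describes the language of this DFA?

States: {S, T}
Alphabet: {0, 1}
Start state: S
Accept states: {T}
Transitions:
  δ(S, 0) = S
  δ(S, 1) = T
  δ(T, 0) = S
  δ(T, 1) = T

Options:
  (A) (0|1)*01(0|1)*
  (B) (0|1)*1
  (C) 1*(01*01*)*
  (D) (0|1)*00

Check each option against the DFA on short strings; one disagreement eliminates an option:
  (A) (0|1)*01(0|1)*: on '1' the DFA goes S → T and accepts (T ∈ Accept), but the regex does not match it → eliminate
  (B) (0|1)*1: agrees with the DFA on every string of length ≤ 6
  (C) 1*(01*01*)*: on ε the DFA stays in S and rejects (S ∉ Accept), but the regex matches it → eliminate
  (D) (0|1)*00: on '1' the DFA goes S → T and accepts (T ∈ Accept), but the regex does not match it → eliminate
Only (B) is consistent with the DFA.
(B) (0|1)*1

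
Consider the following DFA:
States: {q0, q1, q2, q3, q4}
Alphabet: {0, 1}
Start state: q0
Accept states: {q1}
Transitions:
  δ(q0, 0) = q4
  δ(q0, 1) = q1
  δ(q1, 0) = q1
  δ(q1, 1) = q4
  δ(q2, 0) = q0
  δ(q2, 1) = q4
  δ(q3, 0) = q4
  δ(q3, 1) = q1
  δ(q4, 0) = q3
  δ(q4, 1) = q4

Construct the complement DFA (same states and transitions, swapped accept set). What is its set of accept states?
Complement accept states = All states \ Original accept states
= {q0, q1, q2, q3, q4} \ {q1}
{q0, q2, q3, q4}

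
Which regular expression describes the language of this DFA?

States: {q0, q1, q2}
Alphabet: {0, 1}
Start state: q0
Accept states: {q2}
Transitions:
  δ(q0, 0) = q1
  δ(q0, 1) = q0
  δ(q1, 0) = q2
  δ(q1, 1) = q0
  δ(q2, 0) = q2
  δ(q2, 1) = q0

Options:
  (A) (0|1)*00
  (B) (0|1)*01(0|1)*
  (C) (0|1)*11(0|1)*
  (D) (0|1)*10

Check each option against the DFA on short strings; one disagreement eliminates an option:
  (A) (0|1)*00: agrees with the DFA on every string of length ≤ 6
  (B) (0|1)*01(0|1)*: on '00' the DFA goes q0 → q1 → q2 and accepts (q2 ∈ Accept), but the regex does not match it → eliminate
  (C) (0|1)*11(0|1)*: on '00' the DFA goes q0 → q1 → q2 and accepts (q2 ∈ Accept), but the regex does not match it → eliminate
  (D) (0|1)*10: on '00' the DFA goes q0 → q1 → q2 and accepts (q2 ∈ Accept), but the regex does not match it → eliminate
Only (A) is consistent with the DFA.
(A) (0|1)*00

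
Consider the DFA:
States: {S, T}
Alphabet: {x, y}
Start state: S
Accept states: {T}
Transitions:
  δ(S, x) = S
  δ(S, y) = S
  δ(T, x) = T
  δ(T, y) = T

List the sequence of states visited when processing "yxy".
read 'y': S → S
  read 'x': S → S
  read 'y': S → S
S -> S -> S -> S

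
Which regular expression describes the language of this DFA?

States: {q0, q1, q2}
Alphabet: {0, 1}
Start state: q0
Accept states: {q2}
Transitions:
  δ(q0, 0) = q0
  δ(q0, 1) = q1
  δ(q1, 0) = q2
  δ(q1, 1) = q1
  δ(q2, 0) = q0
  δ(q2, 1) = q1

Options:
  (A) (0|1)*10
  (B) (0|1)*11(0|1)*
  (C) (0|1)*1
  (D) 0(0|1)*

Check each option against the DFA on short strings; one disagreement eliminates an option:
  (A) (0|1)*10: agrees with the DFA on every string of length ≤ 6
  (B) (0|1)*11(0|1)*: on '10' the DFA goes q0 → q1 → q2 and accepts (q2 ∈ Accept), but the regex does not match it → eliminate
  (C) (0|1)*1: on '1' the DFA goes q0 → q1 and rejects (q1 ∉ Accept), but the regex matches it → eliminate
  (D) 0(0|1)*: on '0' the DFA goes q0 → q0 and rejects (q0 ∉ Accept), but the regex matches it → eliminate
Only (A) is consistent with the DFA.
(A) (0|1)*10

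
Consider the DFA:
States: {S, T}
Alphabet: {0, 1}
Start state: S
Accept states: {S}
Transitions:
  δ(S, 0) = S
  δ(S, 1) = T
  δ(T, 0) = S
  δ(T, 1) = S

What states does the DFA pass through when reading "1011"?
read '1': S → T
  read '0': T → S
  read '1': S → T
  read '1': T → S
S -> T -> S -> T -> S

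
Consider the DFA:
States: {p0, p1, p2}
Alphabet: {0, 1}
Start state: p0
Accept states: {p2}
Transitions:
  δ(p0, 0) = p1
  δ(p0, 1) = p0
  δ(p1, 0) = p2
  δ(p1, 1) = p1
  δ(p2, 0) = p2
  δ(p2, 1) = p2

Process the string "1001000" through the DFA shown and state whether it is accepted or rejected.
Processing string "1001000":
  p0 --1--> p0
  p0 --0--> p1
  p1 --0--> p2
  p2 --1--> p2
  p2 --0--> p2
  p2 --0--> p2
  p2 --0--> p2
Final state: p2
Accept states: {p2}
Yes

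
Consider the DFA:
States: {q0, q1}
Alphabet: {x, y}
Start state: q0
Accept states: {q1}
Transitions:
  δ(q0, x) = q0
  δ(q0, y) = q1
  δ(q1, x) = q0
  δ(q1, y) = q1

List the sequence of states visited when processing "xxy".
read 'x': q0 → q0
  read 'x': q0 → q0
  read 'y': q0 → q1
q0 -> q0 -> q0 -> q1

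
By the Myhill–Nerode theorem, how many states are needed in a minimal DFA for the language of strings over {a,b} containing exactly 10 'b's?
By Myhill–Nerode, count the distinguishable equivalence classes: 12 classes — having seen 0, 1, …, 10, or >10 copies of 'b'; the count-10 class is the only accepting one and >10 is dead.
12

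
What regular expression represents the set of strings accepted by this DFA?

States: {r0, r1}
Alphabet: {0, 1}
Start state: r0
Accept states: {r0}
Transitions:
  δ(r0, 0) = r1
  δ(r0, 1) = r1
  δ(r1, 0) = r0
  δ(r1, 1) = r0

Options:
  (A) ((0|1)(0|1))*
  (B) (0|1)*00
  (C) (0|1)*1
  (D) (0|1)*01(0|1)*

Check each option against the DFA on short strings; one disagreement eliminates an option:
  (A) ((0|1)(0|1))*: agrees with the DFA on every string of length ≤ 6
  (B) (0|1)*00: on ε the DFA stays in r0 and accepts (r0 ∈ Accept), but the regex does not match it → eliminate
  (C) (0|1)*1: on ε the DFA stays in r0 and accepts (r0 ∈ Accept), but the regex does not match it → eliminate
  (D) (0|1)*01(0|1)*: on ε the DFA stays in r0 and accepts (r0 ∈ Accept), but the regex does not match it → eliminate
Only (A) is consistent with the DFA.
(A) ((0|1)(0|1))*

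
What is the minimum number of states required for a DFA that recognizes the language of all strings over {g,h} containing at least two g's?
By Myhill–Nerode, count the distinguishable equivalence classes: three classes — 0, 1, or ≥2 g's seen.
3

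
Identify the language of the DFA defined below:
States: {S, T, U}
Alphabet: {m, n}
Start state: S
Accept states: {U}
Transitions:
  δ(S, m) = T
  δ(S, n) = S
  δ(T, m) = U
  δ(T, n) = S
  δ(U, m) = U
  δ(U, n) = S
Testing a few strings:
  'nmm' → accept
  'nnmm' → accept
  'nnn' → reject
  'm' → reject
State roles: S=last symbol not m; T=one trailing m; U=two trailing m's
All strings over {m,n} ending with mm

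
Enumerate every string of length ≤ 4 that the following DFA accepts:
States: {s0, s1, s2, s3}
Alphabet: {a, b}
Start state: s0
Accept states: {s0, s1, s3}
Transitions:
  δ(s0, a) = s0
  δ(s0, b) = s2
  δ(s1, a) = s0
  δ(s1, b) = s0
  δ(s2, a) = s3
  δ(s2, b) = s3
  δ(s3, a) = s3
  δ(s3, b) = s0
ε, a, aa, ba, bb, aaa, aba, abb, baa, bab, bba, bbb, aaaa, aaba, aabb, abaa, abab, abba, abbb, baaa, baab, baba, bbaa, bbab, bbba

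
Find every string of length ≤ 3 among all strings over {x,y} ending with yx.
yx, xyx, yyx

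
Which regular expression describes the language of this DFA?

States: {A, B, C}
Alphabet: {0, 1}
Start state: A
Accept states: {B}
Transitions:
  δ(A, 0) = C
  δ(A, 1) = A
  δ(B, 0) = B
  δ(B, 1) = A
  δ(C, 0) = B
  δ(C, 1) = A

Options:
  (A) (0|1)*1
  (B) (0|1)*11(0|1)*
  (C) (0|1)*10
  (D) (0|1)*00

Check each option against the DFA on short strings; one disagreement eliminates an option:
  (A) (0|1)*1: on '1' the DFA goes A → A and rejects (A ∉ Accept), but the regex matches it → eliminate
  (B) (0|1)*11(0|1)*: on '00' the DFA goes A → C → B and accepts (B ∈ Accept), but the regex does not match it → eliminate
  (C) (0|1)*10: on '00' the DFA goes A → C → B and accepts (B ∈ Accept), but the regex does not match it → eliminate
  (D) (0|1)*00: agrees with the DFA on every string of length ≤ 6
Only (D) is consistent with the DFA.
(D) (0|1)*00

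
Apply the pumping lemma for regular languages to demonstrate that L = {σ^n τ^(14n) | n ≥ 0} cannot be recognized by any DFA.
Assume L is regular with pumping length p. Idea: pumping the σ-block breaks the 1:14 ratio.
Choose s = σ^p τ^(14p) (length 15p ≥ p). By the pumping lemma, s = xyz with |xy| ≤ p, |y| > 0, so y = σ^k with k ≥ 1. Then xy²z = σ^(p+k) τ^(14p). For this to be in L we would need 14p = 14(p+k), i.e. 14k = 0, contradicting k ≥ 1. So xy²z ∉ L.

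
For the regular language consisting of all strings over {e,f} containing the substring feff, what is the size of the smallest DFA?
By Myhill–Nerode, count the distinguishable equivalence classes: 5 classes — one per longest suffix of the input that is a prefix of 'feff' (lengths 0 through 3), plus an absorbing 'already seen feff' class.
5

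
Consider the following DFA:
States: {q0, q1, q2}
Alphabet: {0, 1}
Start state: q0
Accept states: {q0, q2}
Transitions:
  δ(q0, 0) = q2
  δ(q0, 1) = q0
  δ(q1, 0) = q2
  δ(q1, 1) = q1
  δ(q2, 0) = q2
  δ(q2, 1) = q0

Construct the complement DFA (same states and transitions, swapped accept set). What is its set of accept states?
Complement accept states = All states \ Original accept states
= {q0, q1, q2} \ {q0, q2}
{q1}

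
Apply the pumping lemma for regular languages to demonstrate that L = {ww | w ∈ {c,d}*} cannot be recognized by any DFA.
Assume L is regular with pumping length p. Idea: pumping the leading c-block breaks the equality of the two halves.
Choose s = c^p d c^p d ∈ L (with w = c^p d). |s| = 2p+2 ≥ p. By the pumping lemma, s = xyz with |xy| ≤ p, |y| > 0, so y = c^k with k ≥ 1, in the first c-block. Then xy²z = c^(p+k) d c^p d, of length 2p+2+k. If k is odd this length is odd, so it cannot be of the form ww. If k is even, each half has length p+1+k/2 ≤ p+k, so the first half lies entirely inside the leading c-block and contains no d, while the second half ends in d; the halves differ. Either way xy²z ∉ L.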